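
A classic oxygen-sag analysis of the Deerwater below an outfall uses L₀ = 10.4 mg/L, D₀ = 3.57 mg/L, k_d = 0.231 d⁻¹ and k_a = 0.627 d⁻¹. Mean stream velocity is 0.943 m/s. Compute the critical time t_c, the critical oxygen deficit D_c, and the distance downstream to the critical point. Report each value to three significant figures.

t_c = [1/(k_a−k_d)] ln[(k_a/k_d)(1 − D₀(k_a−k_d)/(k_d L₀))]
= [1/(0.627−0.231)] ln[(0.627/0.231)(1 − 3.57×0.3960/(0.231×10.4))]
= (1/0.3960) ln[2.714 × 0.4115] = 2.525 × ln(1.117) = 2.525 × 0.1107 = 0.2795 d.
D_c = (k_d/k_a) L₀ e^(−k_d t_c) = (0.231/0.627) × 10.4 × e^(−0.231×0.2795) = 0.3684 × 10.4 × 0.9375 = 3.592 mg/L.
x_c = v t_c = 0.943 m/s × 0.2795 d × 86400 s/d = 22770 m ≈ 22.8 km.

t_c ≈ 0.279 d; D_c ≈ 3.59 mg/L; x_c ≈ 22.8 km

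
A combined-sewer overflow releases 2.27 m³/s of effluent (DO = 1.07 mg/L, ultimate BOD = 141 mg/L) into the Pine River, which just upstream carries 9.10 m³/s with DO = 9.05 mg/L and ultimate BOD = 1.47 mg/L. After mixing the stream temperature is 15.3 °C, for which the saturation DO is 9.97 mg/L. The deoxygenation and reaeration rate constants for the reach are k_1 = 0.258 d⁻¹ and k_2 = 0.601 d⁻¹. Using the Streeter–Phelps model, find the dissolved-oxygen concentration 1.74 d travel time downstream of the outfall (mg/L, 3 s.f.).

Mixed DO = (9.10×9.05 + 2.27×1.07)/(9.10+2.27) = 84.78/11.37 = 7.457 mg/L.
Mixed L₀ = (9.10×1.47 + 2.27×141)/(11.37) = 333.4/11.37 = 29.33 mg/L.
Initial deficit D₀ = C_s − DO₀ = 9.97 − 7.457 = 2.513 mg/L.
D(1.74) = [0.258×29.33/(0.601−0.258)](e^(−0.258×1.74) − e^(−0.601×1.74)) + 2.513 e^(−0.601×1.74)
= 22.06 × (0.6383 − 0.3514) + 2.513 × 0.3514 = 7.212 mg/L.
DO = 9.97 − 7.212 = 2.758 mg/L.

DO ≈ 2.76 mg/L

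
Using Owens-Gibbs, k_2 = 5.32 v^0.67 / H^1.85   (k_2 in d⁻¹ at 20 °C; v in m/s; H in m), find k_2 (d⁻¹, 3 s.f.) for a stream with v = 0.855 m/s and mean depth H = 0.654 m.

k_2 ≈ 10.5 d⁻¹

k_2 = 5.32 × 0.855^0.67 / 0.654^1.85 = 5.32 × 0.9004 / 0.4558 = 10.51 d⁻¹.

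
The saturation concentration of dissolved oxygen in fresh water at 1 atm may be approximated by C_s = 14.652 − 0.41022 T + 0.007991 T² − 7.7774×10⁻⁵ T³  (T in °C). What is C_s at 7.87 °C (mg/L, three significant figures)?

C_s = 14.652 − 0.41022×7.87 + 0.007991×7.87² − 7.7774×10⁻⁵×7.87³ = 11.88 mg/L.

C_s ≈ 11.9 mg/L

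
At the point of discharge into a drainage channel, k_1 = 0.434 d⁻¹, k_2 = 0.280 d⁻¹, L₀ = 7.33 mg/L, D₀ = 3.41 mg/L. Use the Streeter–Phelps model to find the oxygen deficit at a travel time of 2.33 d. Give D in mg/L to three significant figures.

k_1 L₀/(k_2−k_1) = 0.434×7.33/(0.280−0.434) = 3.181/-0.1540 = -20.66 mg/L.
e^(−k_1 t) = e^(−0.434×2.330) = 0.3638; e^(−k_2 t) = e^(−0.280×2.330) = 0.5208.
D = -20.66 × (0.3638 − 0.5208) + 3.41 × 0.5208 = 3.244 + 1.776 = 5.020 mg/L.

D ≈ 5.02 mg/L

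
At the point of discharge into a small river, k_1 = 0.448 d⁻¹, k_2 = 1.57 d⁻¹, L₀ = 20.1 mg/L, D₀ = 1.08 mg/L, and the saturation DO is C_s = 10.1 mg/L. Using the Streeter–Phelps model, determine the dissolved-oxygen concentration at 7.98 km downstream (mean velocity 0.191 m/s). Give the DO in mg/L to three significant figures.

Travel time t = x/v = 7.98 km / (0.191 m/s) = 7980 m / 0.191 m/s = 41780 s = 0.4836 d.
k_1 L₀/(k_2−k_1) = 0.448×20.1/(1.57−0.448) = 9.005/1.122 = 8.026 mg/L.
e^(−k_1 t) = e^(−0.448×0.4836) = 0.8052; e^(−k_2 t) = e^(−1.57×0.4836) = 0.4680.
D = 8.026 × (0.8052 − 0.4680) + 1.08 × 0.4680 = 2.706 + 0.5055 = 3.212 mg/L.
DO = C_s − D = 10.1 − 3.212 = 6.888 mg/L.

DO ≈ 6.89 mg/L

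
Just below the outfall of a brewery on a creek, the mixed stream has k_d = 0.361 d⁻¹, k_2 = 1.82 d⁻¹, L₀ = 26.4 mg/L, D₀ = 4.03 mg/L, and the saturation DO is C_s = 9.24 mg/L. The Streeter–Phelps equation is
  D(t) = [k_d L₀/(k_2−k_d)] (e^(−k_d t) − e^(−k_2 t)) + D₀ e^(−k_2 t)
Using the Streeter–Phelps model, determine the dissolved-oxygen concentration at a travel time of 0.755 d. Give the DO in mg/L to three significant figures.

k_d L₀/(k_2−k_d) = 0.361×26.4/(1.82−0.361) = 9.530/1.459 = 6.532 mg/L.
e^(−k_d t) = e^(−0.361×0.7550) = 0.7614; e^(−k_2 t) = e^(−1.82×0.7550) = 0.2531.
D = 6.532 × (0.7614 − 0.2531) + 4.03 × 0.2531 = 3.321 + 1.020 = 4.341 mg/L.
DO = C_s − D = 9.24 − 4.341 = 4.899 mg/L.

DO ≈ 4.90 mg/L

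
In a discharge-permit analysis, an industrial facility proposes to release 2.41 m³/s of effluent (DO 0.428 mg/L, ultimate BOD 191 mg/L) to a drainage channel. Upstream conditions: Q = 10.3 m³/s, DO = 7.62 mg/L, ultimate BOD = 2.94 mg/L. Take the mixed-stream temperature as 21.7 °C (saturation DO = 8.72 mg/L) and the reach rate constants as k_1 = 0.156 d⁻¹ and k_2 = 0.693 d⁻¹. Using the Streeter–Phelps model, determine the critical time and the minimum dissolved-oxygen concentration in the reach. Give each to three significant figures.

Mixed DO = (10.3×7.62 + 2.41×0.428)/(10.3+2.41) = 79.52/12.71 = 6.256 mg/L.
Mixed L₀ = (10.3×2.94 + 2.41×191)/(12.71) = 490.6/12.71 = 38.60 mg/L.
Initial deficit D₀ = C_s − DO₀ = 8.72 − 6.256 = 2.464 mg/L.
t_c = (1/0.5370) ln[(0.693/0.156)(1 − 2.464×0.5370/(0.156×38.60))] = 1.862 × ln(3.466) = 2.315 d.
D_c = (0.156/0.693) × 38.60 × e^(−0.156×2.315) = 0.2251 × 38.60 × 0.6969 = 6.055 mg/L.
Minimum DO = 8.72 − 6.055 = 2.665 mg/L.

t_c ≈ 2.31 d; minimum DO ≈ 2.66 mg/L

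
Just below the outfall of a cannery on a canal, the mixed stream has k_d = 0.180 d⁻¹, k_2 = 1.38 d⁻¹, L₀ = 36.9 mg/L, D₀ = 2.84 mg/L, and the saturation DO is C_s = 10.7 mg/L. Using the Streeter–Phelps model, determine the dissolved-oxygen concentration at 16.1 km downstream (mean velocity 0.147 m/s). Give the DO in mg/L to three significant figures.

DO ≈ 6.76 mg/L

Travel time t = x/v = 16.1 km / (0.147 m/s) = 16100 m / 0.147 m/s = 109500 s = 1.268 d.
k_d L₀/(k_2−k_d) = 0.180×36.9/(1.38−0.180) = 6.642/1.200 = 5.535 mg/L.
e^(−k_d t) = e^(−0.180×1.268) = 0.7960; e^(−k_2 t) = e^(−1.38×1.268) = 0.1739.
D = 5.535 × (0.7960 − 0.1739) + 2.84 × 0.1739 = 3.443 + 0.4938 = 3.937 mg/L.
DO = C_s − D = 10.7 − 3.937 = 6.763 mg/L.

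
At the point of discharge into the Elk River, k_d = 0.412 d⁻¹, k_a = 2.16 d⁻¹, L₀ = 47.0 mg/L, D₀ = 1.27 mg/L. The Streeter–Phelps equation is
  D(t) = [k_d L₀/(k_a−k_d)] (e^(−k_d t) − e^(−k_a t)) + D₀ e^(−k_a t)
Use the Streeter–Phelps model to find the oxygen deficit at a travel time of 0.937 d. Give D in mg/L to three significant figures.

D ≈ 6.23 mg/L

k_d L₀/(k_a−k_d) = 0.412×47.0/(2.16−0.412) = 19.36/1.748 = 11.08 mg/L.
e^(−k_d t) = e^(−0.412×0.9370) = 0.6797; e^(−k_a t) = e^(−2.16×0.9370) = 0.1321.
D = 11.08 × (0.6797 − 0.1321) + 1.27 × 0.1321 = 6.066 + 0.1678 = 6.234 mg/L.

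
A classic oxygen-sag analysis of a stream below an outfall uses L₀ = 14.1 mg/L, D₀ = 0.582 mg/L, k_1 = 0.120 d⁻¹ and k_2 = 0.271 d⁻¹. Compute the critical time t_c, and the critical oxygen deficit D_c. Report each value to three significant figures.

t_c = [1/(k_2−k_1)] ln[(k_2/k_1)(1 − D₀(k_2−k_1)/(k_1 L₀))]
= [1/(0.271−0.120)] ln[(0.271/0.120)(1 − 0.582×0.1510/(0.120×14.1))]
= (1/0.1510) ln[2.258 × 0.9481] = 6.623 × ln(2.141) = 6.623 × 0.7613 = 5.042 d.
D_c = (k_1/k_2) L₀ e^(−k_1 t_c) = (0.120/0.271) × 14.1 × e^(−0.120×5.042) = 0.4428 × 14.1 × 0.5461 = 3.409 mg/L.

t_c ≈ 5.04 d; D_c ≈ 3.41 mg/L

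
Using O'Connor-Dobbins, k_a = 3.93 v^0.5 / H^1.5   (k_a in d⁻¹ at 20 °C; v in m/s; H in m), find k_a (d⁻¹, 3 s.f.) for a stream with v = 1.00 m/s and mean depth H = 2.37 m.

k_a ≈ 1.08 d⁻¹

k_a = 3.93 × 1.00^0.5 / 2.37^1.5 = 3.93 × 1.000 / 3.649 = 1.077 d⁻¹.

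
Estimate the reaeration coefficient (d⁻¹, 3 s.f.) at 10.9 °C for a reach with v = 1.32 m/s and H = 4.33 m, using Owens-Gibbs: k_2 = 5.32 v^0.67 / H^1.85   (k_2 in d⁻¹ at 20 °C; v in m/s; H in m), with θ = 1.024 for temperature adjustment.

k_2 ≈ 0.343 d⁻¹

k_2(20) = 5.32 × 1.32^0.67 / 4.33^1.85 = 5.32 × 1.204 / 15.05 = 0.4258 d⁻¹.
k_2(10.9) = 0.4258 × 1.024^(10.9−20) = 0.4258 × 0.8059 = 0.3431 d⁻¹.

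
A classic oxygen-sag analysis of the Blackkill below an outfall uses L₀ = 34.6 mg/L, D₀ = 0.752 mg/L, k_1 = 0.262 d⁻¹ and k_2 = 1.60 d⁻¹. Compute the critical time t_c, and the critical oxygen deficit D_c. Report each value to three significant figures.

With k_2/k_1 = 6.107 and 1 − D₀(k_2−k_1)/(k_1 L₀) = 0.8890,
t_c = ln(6.107 × 0.8890) / (1.60 − 0.262) = ln(5.429) / 1.338 = 1.692/1.338 = 1.264 d.
L(t_c) = L₀ e^(−k_1 t_c) = 34.6 × 0.7180 = 24.84 mg/L, and at the critical point k_2 D_c = k_1 L, so D_c = (0.262/1.60) × 24.84 = 4.068 mg/L.

t_c ≈ 1.26 d; D_c ≈ 4.07 mg/L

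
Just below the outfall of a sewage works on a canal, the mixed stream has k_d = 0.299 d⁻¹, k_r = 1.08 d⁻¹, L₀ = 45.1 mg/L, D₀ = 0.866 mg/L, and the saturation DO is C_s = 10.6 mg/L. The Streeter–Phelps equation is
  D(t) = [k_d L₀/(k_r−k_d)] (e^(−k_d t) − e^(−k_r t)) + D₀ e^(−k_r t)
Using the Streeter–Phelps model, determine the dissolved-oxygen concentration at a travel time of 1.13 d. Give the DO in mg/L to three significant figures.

DO ≈ 3.12 mg/L

k_d L₀/(k_r−k_d) = 0.299×45.1/(1.08−0.299) = 13.48/0.7810 = 17.27 mg/L.
e^(−k_d t) = e^(−0.299×1.130) = 0.7133; e^(−k_r t) = e^(−1.08×1.130) = 0.2951.
D = 17.27 × (0.7133 − 0.2951) + 0.866 × 0.2951 = 7.220 + 0.2556 = 7.476 mg/L.
DO = C_s − D = 10.6 − 7.476 = 3.124 mg/L.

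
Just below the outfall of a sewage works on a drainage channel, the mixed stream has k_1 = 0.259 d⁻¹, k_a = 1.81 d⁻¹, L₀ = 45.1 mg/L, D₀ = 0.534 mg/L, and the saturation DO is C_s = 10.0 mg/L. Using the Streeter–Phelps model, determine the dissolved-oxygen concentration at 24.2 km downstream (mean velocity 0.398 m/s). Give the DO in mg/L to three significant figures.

DO ≈ 5.68 mg/L

Travel time t = x/v = 24.2 km / (0.398 m/s) = 24200 m / 0.398 m/s = 60800 s = 0.7038 d.
k_1 L₀/(k_a−k_1) = 0.259×45.1/(1.81−0.259) = 11.68/1.551 = 7.531 mg/L.
e^(−k_1 t) = e^(−0.259×0.7038) = 0.8334; e^(−k_a t) = e^(−1.81×0.7038) = 0.2798.
D = 7.531 × (0.8334 − 0.2798) + 0.534 × 0.2798 = 4.169 + 0.1494 = 4.319 mg/L.
DO = C_s − D = 10.0 − 4.319 = 5.681 mg/L.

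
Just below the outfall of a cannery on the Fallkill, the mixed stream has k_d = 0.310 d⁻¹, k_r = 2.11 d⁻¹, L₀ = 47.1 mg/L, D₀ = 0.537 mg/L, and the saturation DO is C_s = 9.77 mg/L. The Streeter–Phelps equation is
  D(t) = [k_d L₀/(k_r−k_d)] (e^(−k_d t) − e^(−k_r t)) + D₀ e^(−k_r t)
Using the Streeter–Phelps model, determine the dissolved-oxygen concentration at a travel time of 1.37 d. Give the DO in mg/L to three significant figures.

DO ≈ 4.89 mg/L

k_d L₀/(k_r−k_d) = 0.310×47.1/(2.11−0.310) = 14.60/1.800 = 8.112 mg/L.
e^(−k_d t) = e^(−0.310×1.370) = 0.6540; e^(−k_r t) = e^(−2.11×1.370) = 0.05554.
D = 8.112 × (0.6540 − 0.05554) + 0.537 × 0.05554 = 4.854 + 0.02982 = 4.884 mg/L.
DO = C_s − D = 9.77 − 4.884 = 4.886 mg/L.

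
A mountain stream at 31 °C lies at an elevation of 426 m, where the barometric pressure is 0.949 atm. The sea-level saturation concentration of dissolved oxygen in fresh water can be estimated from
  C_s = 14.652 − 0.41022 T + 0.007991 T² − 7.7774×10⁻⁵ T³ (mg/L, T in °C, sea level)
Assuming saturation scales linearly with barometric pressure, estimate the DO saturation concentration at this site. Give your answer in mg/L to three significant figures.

At sea level: C_s = 14.652 − 0.41022×31 + 0.007991×31² − 7.7774×10⁻⁵×31³ = 7.298 mg/L.
Pressure correction: C_s' = 7.298 × 0.949 = 6.925 mg/L.

C_s ≈ 6.93 mg/L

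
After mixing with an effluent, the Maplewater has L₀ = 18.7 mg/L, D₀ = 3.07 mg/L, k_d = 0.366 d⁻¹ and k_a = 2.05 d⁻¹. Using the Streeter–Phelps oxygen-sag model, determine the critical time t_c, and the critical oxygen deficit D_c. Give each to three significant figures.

At the critical point dD/dt = 0, so k_d L₀ e^(−k_d t) = k_a D. Substituting D(t) from the Streeter–Phelps equation and solving for t gives
t_c = ln[(k_a/k_d)(1 − D₀(k_a−k_d)/(k_d L₀))] / (k_a−k_d).
Here k_a−k_d = 1.684 d⁻¹ and 1 − D₀(k_a−k_d)/(k_d L₀) = 1 − 3.07×1.684/(0.366×18.7) = 0.2446, so
t_c = ln(5.601 × 0.2446) / 1.684 = 0.3150 / 1.684 = 0.1870 d.
D_c = (k_d/k_a) L₀ e^(−k_d t_c) = (0.366/2.05) × 18.7 × e^(−0.366×0.1870) = 0.1785 × 18.7 × 0.9338 = 3.118 mg/L.

t_c ≈ 0.187 d; D_c ≈ 3.12 mg/L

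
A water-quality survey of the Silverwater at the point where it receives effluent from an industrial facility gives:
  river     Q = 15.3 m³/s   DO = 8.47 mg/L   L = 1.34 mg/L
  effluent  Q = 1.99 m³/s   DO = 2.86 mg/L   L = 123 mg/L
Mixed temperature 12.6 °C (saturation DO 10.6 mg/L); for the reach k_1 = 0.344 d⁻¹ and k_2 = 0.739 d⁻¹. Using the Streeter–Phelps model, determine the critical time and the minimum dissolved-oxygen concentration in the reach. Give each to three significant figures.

Mixed DO = (15.3×8.47 + 1.99×2.86)/(15.3+1.99) = 135.3/17.29 = 7.824 mg/L.
Mixed L₀ = (15.3×1.34 + 1.99×123)/(17.29) = 265.3/17.29 = 15.34 mg/L.
Initial deficit D₀ = C_s − DO₀ = 10.6 − 7.824 = 2.776 mg/L.
t_c = (1/0.3950) ln[(0.739/0.344)(1 − 2.776×0.3950/(0.344×15.34))] = 2.532 × ln(1.702) = 1.346 d.
D_c = (0.344/0.739) × 15.34 × e^(−0.344×1.346) = 0.4655 × 15.34 × 0.6293 = 4.494 mg/L.
Minimum DO = 10.6 − 4.494 = 6.106 mg/L.

t_c ≈ 1.35 d; minimum DO ≈ 6.11 mg/L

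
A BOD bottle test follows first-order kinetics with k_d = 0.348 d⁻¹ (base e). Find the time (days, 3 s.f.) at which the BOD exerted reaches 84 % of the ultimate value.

y/L₀ = 1 − e^(−k_d t) = 0.84 ⇒ e^(−k_d t) = 0.160
t = −ln(0.160) / 0.348 = 1.833 / 0.348 = 5.266 d.

t ≈ 5.27 d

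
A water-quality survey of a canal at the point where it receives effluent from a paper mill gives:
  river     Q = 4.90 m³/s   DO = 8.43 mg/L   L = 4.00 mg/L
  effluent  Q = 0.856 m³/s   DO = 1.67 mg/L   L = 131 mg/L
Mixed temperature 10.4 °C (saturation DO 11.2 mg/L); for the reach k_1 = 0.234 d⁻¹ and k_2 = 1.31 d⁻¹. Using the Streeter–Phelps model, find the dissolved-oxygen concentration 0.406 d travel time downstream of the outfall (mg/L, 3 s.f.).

DO ≈ 7.38 mg/L

Mixed DO = (4.90×8.43 + 0.856×1.67)/(4.90+0.856) = 42.74/5.756 = 7.425 mg/L.
Mixed L₀ = (4.90×4.00 + 0.856×131)/(5.756) = 131.7/5.756 = 22.89 mg/L.
Initial deficit D₀ = C_s − DO₀ = 11.2 − 7.425 = 3.775 mg/L.
D(0.406) = [0.234×22.89/(1.31−0.234)](e^(−0.234×0.406) − e^(−1.31×0.406)) + 3.775 e^(−1.31×0.406)
= 4.977 × (0.9094 − 0.5875) + 3.775 × 0.5875 = 3.820 mg/L.
DO = 11.2 − 3.820 = 7.380 mg/L.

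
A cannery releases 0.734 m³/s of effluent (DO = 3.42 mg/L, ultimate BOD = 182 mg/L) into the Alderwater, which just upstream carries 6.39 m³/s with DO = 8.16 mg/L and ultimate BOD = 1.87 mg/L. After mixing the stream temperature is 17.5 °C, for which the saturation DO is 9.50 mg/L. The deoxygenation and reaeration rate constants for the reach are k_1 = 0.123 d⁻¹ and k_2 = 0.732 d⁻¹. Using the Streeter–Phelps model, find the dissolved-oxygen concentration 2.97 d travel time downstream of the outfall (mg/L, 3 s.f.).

DO ≈ 6.90 mg/L

Mixed DO = (6.39×8.16 + 0.734×3.42)/(6.39+0.734) = 54.65/7.124 = 7.672 mg/L.
Mixed L₀ = (6.39×1.87 + 0.734×182)/(7.124) = 145.5/7.124 = 20.43 mg/L.
Initial deficit D₀ = C_s − DO₀ = 9.50 − 7.672 = 1.828 mg/L.
D(2.97) = [0.123×20.43/(0.732−0.123)](e^(−0.123×2.97) − e^(−0.732×2.97)) + 1.828 e^(−0.732×2.97)
= 4.126 × (0.6940 − 0.1137) + 1.828 × 0.1137 = 2.602 mg/L.
DO = 9.50 − 2.602 = 6.898 mg/L.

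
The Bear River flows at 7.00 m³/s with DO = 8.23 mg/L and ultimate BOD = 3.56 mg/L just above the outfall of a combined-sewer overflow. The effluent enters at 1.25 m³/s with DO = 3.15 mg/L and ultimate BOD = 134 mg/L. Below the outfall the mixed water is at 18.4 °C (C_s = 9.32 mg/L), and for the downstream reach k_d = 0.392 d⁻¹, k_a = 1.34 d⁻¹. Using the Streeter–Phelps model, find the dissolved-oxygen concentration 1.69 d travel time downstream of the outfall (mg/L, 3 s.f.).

DO ≈ 5.16 mg/L

Mixed DO = (7.00×8.23 + 1.25×3.15)/(7.00+1.25) = 61.55/8.250 = 7.460 mg/L.
Mixed L₀ = (7.00×3.56 + 1.25×134)/(8.250) = 192.4/8.250 = 23.32 mg/L.
Initial deficit D₀ = C_s − DO₀ = 9.32 − 7.460 = 1.860 mg/L.
D(1.69) = [0.392×23.32/(1.34−0.392)](e^(−0.392×1.69) − e^(−1.34×1.69)) + 1.860 e^(−1.34×1.69)
= 9.644 × (0.5156 − 0.1039) + 1.860 × 0.1039 = 4.164 mg/L.
DO = 9.32 − 4.164 = 5.156 mg/L.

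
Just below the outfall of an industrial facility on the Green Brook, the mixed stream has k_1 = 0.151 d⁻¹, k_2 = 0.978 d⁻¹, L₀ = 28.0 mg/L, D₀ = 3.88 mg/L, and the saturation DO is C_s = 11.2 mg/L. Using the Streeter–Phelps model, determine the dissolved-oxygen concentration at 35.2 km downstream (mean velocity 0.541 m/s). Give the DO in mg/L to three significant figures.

Travel time t = x/v = 35.2 km / (0.541 m/s) = 35200 m / 0.541 m/s = 65060 s = 0.7531 d.
k_1 L₀/(k_2−k_1) = 0.151×28.0/(0.978−0.151) = 4.228/0.8270 = 5.112 mg/L.
e^(−k_1 t) = e^(−0.151×0.7531) = 0.8925; e^(−k_2 t) = e^(−0.978×0.7531) = 0.4788.
D = 5.112 × (0.8925 − 0.4788) + 3.88 × 0.4788 = 2.115 + 1.858 = 3.973 mg/L.
DO = C_s − D = 11.2 − 3.973 = 7.227 mg/L.

DO ≈ 7.23 mg/L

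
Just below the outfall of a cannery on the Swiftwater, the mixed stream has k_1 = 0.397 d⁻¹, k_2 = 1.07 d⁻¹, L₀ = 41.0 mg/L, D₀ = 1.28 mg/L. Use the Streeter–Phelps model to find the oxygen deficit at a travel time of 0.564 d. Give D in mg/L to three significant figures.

k_1 L₀/(k_2−k_1) = 0.397×41.0/(1.07−0.397) = 16.28/0.6730 = 24.19 mg/L.
e^(−k_1 t) = e^(−0.397×0.5640) = 0.7994; e^(−k_2 t) = e^(−1.07×0.5640) = 0.5469.
D = 24.19 × (0.7994 − 0.5469) + 1.28 × 0.5469 = 6.107 + 0.7000 = 6.807 mg/L.

D ≈ 6.81 mg/L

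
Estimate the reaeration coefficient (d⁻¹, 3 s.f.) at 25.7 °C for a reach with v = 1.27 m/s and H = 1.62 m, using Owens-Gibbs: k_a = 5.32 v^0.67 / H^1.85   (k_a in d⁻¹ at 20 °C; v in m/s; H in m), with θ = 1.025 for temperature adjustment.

k_a(20) = 5.32 × 1.27^0.67 / 1.62^1.85 = 5.32 × 1.174 / 2.441 = 2.558 d⁻¹.
k_a(25.7) = 2.558 × 1.025^(25.7−20) = 2.558 × 1.151 = 2.944 d⁻¹.

k_a ≈ 2.94 d⁻¹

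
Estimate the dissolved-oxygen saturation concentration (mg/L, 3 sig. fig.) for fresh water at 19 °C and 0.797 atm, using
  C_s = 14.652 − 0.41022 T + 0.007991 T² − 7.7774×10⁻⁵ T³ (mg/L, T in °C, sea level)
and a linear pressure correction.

At sea level: C_s = 14.652 − 0.41022×19 + 0.007991×19² − 7.7774×10⁻⁵×19³ = 9.209 mg/L.
Pressure correction: C_s' = 9.209 × 0.797 = 7.340 mg/L.

C_s ≈ 7.34 mg/L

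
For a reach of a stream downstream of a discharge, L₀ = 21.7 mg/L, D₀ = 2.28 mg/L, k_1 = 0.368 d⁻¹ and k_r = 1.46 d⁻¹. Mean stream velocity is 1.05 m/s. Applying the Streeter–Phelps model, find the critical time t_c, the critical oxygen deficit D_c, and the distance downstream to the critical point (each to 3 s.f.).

At the critical point dD/dt = 0, so k_1 L₀ e^(−k_1 t) = k_r D. Substituting D(t) from the Streeter–Phelps equation and solving for t gives
t_c = ln[(k_r/k_1)(1 − D₀(k_r−k_1)/(k_1 L₀))] / (k_r−k_1).
Here k_r−k_1 = 1.092 d⁻¹ and 1 − D₀(k_r−k_1)/(k_1 L₀) = 1 − 2.28×1.092/(0.368×21.7) = 0.6882, so
t_c = ln(3.967 × 0.6882) / 1.092 = 1.004 / 1.092 = 0.9198 d.
L(t_c) = L₀ e^(−k_1 t_c) = 21.7 × 0.7128 = 15.47 mg/L, and at the critical point k_r D_c = k_1 L, so D_c = (0.368/1.46) × 15.47 = 3.899 mg/L.
x_c = v t_c = 1.05 m/s × 0.9198 d × 86400 s/d = 83450 m ≈ 83.4 km.

t_c ≈ 0.920 d; D_c ≈ 3.90 mg/L; x_c ≈ 83.4 km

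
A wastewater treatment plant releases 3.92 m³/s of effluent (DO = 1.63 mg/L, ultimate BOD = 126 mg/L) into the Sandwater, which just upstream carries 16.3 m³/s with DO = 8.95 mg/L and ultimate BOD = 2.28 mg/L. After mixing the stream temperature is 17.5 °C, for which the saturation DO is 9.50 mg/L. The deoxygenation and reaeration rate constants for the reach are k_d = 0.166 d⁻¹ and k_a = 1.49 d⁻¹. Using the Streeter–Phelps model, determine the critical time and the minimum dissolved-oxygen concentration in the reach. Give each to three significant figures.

t_c ≈ 0.969 d; minimum DO ≈ 7.01 mg/L

Mixed DO = (16.3×8.95 + 3.92×1.63)/(16.3+3.92) = 152.3/20.22 = 7.531 mg/L.
Mixed L₀ = (16.3×2.28 + 3.92×126)/(20.22) = 531.1/20.22 = 26.27 mg/L.
Initial deficit D₀ = C_s − DO₀ = 9.50 − 7.531 = 1.969 mg/L.
t_c = (1/1.324) ln[(1.49/0.166)(1 − 1.969×1.324/(0.166×26.27))] = 0.7553 × ln(3.609) = 0.9693 d.
D_c = (0.166/1.49) × 26.27 × e^(−0.166×0.9693) = 0.1114 × 26.27 × 0.8514 = 2.491 mg/L.
Minimum DO = 9.50 − 2.491 = 7.009 mg/L.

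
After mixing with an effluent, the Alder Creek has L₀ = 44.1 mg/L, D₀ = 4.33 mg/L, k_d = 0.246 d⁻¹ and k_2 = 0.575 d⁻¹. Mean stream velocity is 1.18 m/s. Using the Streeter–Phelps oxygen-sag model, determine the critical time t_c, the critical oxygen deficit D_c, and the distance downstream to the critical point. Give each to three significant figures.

With k_2/k_d = 2.337 and 1 − D₀(k_2−k_d)/(k_d L₀) = 0.8687,
t_c = ln(2.337 × 0.8687) / (0.575 − 0.246) = ln(2.030) / 0.3290 = 0.7083/0.3290 = 2.153 d.
L(t_c) = L₀ e^(−k_d t_c) = 44.1 × 0.5888 = 25.97 mg/L, and at the critical point k_2 D_c = k_d L, so D_c = (0.246/0.575) × 25.97 = 11.11 mg/L.
x_c = v t_c = 1.18 m/s × 2.153 d × 86400 s/d = 219500 m ≈ 219 km.

t_c ≈ 2.15 d; D_c ≈ 11.1 mg/L; x_c ≈ 219 km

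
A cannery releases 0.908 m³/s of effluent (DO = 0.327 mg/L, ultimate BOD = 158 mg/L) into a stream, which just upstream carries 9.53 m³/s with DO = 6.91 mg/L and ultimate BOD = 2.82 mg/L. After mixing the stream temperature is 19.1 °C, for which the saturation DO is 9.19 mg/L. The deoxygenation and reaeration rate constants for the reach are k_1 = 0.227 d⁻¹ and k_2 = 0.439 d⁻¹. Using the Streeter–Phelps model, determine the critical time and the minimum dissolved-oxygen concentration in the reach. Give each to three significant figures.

Mixed DO = (9.53×6.91 + 0.908×0.327)/(9.53+0.908) = 66.15/10.44 = 6.337 mg/L.
Mixed L₀ = (9.53×2.82 + 0.908×158)/(10.44) = 170.3/10.44 = 16.32 mg/L.
Initial deficit D₀ = C_s − DO₀ = 9.19 − 6.337 = 2.853 mg/L.
t_c = (1/0.2120) ln[(0.439/0.227)(1 − 2.853×0.2120/(0.227×16.32))] = 4.717 × ln(1.618) = 2.270 d.
D_c = (0.227/0.439) × 16.32 × e^(−0.227×2.270) = 0.5171 × 16.32 × 0.5973 = 5.040 mg/L.
Minimum DO = 9.19 − 5.040 = 4.150 mg/L.

t_c ≈ 2.27 d; minimum DO ≈ 4.15 mg/L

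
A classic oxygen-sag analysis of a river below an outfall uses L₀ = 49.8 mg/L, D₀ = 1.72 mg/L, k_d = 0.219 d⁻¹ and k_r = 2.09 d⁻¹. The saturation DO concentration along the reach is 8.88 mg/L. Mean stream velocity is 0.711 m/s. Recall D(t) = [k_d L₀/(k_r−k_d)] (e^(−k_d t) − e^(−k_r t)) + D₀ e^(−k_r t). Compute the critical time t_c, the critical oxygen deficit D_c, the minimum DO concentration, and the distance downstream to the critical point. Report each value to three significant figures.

t_c ≈ 1.02 d; D_c ≈ 4.17 mg/L; min DO ≈ 4.71 mg/L; x_c ≈ 62.6 km

At the critical point dD/dt = 0, so k_d L₀ e^(−k_d t) = k_r D. Substituting D(t) from the Streeter–Phelps equation and solving for t gives
t_c = ln[(k_r/k_d)(1 − D₀(k_r−k_d)/(k_d L₀))] / (k_r−k_d).
Here k_r−k_d = 1.871 d⁻¹ and 1 − D₀(k_r−k_d)/(k_d L₀) = 1 − 1.72×1.871/(0.219×49.8) = 0.7049, so
t_c = ln(9.543 × 0.7049) / 1.871 = 1.906 / 1.871 = 1.019 d.
D_c = (k_d/k_r) L₀ e^(−k_d t_c) = (0.219/2.09) × 49.8 × e^(−0.219×1.019) = 0.1048 × 49.8 × 0.8000 = 4.175 mg/L.
Minimum DO = C_s − D_c = 8.88 − 4.175 = 4.705 mg/L.
x_c = v t_c = 0.711 m/s × 1.019 d × 86400 s/d = 62590 m ≈ 62.6 km.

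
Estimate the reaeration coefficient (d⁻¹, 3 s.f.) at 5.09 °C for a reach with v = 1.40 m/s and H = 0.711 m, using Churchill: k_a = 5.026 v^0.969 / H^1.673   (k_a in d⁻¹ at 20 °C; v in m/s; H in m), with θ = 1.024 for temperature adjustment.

k_a(20) = 5.026 × 1.40^0.969 / 0.711^1.673 = 5.026 × 1.385 / 0.5652 = 12.32 d⁻¹.
k_a(5.09) = 12.32 × 1.024^(5.09−20) = 12.32 × 0.7021 = 8.651 d⁻¹.

k_a ≈ 8.65 d⁻¹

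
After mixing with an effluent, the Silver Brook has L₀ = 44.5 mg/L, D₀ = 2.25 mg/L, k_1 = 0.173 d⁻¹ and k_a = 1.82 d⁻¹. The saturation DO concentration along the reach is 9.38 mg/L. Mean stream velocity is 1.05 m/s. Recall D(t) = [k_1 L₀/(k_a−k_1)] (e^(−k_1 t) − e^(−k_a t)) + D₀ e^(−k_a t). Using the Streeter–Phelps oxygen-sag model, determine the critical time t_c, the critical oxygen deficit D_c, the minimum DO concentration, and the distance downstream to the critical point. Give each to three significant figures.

At the critical point dD/dt = 0, so k_1 L₀ e^(−k_1 t) = k_a D. Substituting D(t) from the Streeter–Phelps equation and solving for t gives
t_c = ln[(k_a/k_1)(1 − D₀(k_a−k_1)/(k_1 L₀))] / (k_a−k_1).
Here k_a−k_1 = 1.647 d⁻¹ and 1 − D₀(k_a−k_1)/(k_1 L₀) = 1 − 2.25×1.647/(0.173×44.5) = 0.5186, so
t_c = ln(10.52 × 0.5186) / 1.647 = 1.697 / 1.647 = 1.030 d.
D_c = (k_1/k_a) L₀ e^(−k_1 t_c) = (0.173/1.82) × 44.5 × e^(−0.173×1.030) = 0.09505 × 44.5 × 0.8368 = 3.539 mg/L.
Minimum DO = C_s − D_c = 9.38 − 3.539 = 5.841 mg/L.
x_c = v t_c = 1.05 m/s × 1.030 d × 86400 s/d = 93460 m ≈ 93.5 km.

t_c ≈ 1.03 d; D_c ≈ 3.54 mg/L; min DO ≈ 5.84 mg/L; x_c ≈ 93.5 km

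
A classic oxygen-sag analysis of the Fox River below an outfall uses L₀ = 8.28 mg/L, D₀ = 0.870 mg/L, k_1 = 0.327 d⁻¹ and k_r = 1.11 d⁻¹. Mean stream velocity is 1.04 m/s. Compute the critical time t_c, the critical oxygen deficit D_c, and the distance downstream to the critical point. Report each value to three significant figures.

t_c = [1/(k_r−k_1)] ln[(k_r/k_1)(1 − D₀(k_r−k_1)/(k_1 L₀))]
= [1/(1.11−0.327)] ln[(1.11/0.327)(1 − 0.870×0.7830/(0.327×8.28))]
= (1/0.7830) ln[3.394 × 0.7484] = 1.277 × ln(2.540) = 1.277 × 0.9323 = 1.191 d.
L(t_c) = L₀ e^(−k_1 t_c) = 8.28 × 0.6775 = 5.610 mg/L, and at the critical point k_r D_c = k_1 L, so D_c = (0.327/1.11) × 5.610 = 1.653 mg/L.
x_c = v t_c = 1.04 m/s × 1.191 d × 86400 s/d = 107000 m ≈ 107 km.

t_c ≈ 1.19 d; D_c ≈ 1.65 mg/L; x_c ≈ 107 km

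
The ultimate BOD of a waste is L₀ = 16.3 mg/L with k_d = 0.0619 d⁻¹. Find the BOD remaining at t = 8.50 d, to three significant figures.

L ≈ 9.63 mg/L

L_t = L₀ e^(−k_d t) = 16.3 × e^(−0.0619×8.50) = 16.3 × 0.5909 = 9.631 mg/L.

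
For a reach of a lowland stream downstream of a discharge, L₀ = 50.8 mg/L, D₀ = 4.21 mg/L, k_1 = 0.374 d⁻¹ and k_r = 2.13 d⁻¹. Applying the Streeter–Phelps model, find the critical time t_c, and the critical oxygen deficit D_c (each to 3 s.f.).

t_c ≈ 0.710 d; D_c ≈ 6.84 mg/L

With k_r/k_1 = 5.695 and 1 − D₀(k_r−k_1)/(k_1 L₀) = 0.6109,
t_c = ln(5.695 × 0.6109) / (2.13 − 0.374) = ln(3.479) / 1.756 = 1.247/1.756 = 0.7100 d.
D_c = (k_1/k_r) L₀ e^(−k_1 t_c) = (0.374/2.13) × 50.8 × e^(−0.374×0.7100) = 0.1756 × 50.8 × 0.7668 = 6.840 mg/L.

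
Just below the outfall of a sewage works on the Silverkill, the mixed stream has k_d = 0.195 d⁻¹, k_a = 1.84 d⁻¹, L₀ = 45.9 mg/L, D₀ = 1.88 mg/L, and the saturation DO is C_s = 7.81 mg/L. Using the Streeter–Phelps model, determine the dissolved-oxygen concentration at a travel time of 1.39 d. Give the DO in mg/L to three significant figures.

DO ≈ 3.94 mg/L

k_d L₀/(k_a−k_d) = 0.195×45.9/(1.84−0.195) = 8.950/1.645 = 5.441 mg/L.
e^(−k_d t) = e^(−0.195×1.390) = 0.7626; e^(−k_a t) = e^(−1.84×1.390) = 0.07749.
D = 5.441 × (0.7626 − 0.07749) + 1.88 × 0.07749 = 3.728 + 0.1457 = 3.873 mg/L.
DO = C_s − D = 7.81 − 3.873 = 3.937 mg/L.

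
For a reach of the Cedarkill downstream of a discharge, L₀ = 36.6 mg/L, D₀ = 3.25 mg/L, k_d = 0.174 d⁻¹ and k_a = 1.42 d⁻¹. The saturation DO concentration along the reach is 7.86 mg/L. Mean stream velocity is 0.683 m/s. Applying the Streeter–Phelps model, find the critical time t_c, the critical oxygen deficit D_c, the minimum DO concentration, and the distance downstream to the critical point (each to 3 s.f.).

t_c ≈ 0.874 d; D_c ≈ 3.85 mg/L; min DO ≈ 4.01 mg/L; x_c ≈ 51.6 km

t_c = [1/(k_a−k_d)] ln[(k_a/k_d)(1 − D₀(k_a−k_d)/(k_d L₀))]
= [1/(1.42−0.174)] ln[(1.42/0.174)(1 − 3.25×1.246/(0.174×36.6))]
= (1/1.246) ln[8.161 × 0.3641] = 0.8026 × ln(2.972) = 0.8026 × 1.089 = 0.8741 d.
D_c = (k_d/k_a) L₀ e^(−k_d t_c) = (0.174/1.42) × 36.6 × e^(−0.174×0.8741) = 0.1225 × 36.6 × 0.8589 = 3.852 mg/L.
Minimum DO = C_s − D_c = 7.86 − 3.852 = 4.008 mg/L.
x_c = v t_c = 0.683 m/s × 0.8741 d × 86400 s/d = 51580 m ≈ 51.6 km.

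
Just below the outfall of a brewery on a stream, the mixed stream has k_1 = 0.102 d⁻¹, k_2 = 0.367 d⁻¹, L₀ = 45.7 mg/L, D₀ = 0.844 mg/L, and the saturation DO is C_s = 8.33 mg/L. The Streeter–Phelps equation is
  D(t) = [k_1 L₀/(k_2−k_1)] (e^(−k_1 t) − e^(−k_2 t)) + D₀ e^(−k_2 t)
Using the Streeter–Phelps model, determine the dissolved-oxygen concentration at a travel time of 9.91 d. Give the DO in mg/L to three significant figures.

DO ≈ 2.37 mg/L

k_1 L₀/(k_2−k_1) = 0.102×45.7/(0.367−0.102) = 4.661/0.2650 = 17.59 mg/L.
e^(−k_1 t) = e^(−0.102×9.910) = 0.3639; e^(−k_2 t) = e^(−0.367×9.910) = 0.02633.
D = 17.59 × (0.3639 − 0.02633) + 0.844 × 0.02633 = 5.938 + 0.02222 = 5.960 mg/L.
DO = C_s − D = 8.33 − 5.960 = 2.370 mg/L.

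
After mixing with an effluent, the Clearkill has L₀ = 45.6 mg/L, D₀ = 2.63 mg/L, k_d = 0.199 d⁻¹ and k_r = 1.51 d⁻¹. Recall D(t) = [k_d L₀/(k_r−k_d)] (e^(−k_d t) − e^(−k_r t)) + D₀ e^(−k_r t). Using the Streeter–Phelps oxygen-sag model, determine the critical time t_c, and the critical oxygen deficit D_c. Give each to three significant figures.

With k_r/k_d = 7.588 and 1 − D₀(k_r−k_d)/(k_d L₀) = 0.6200,
t_c = ln(7.588 × 0.6200) / (1.51 − 0.199) = ln(4.705) / 1.311 = 1.549/1.311 = 1.181 d.
L(t_c) = L₀ e^(−k_d t_c) = 45.6 × 0.7905 = 36.05 mg/L, and at the critical point k_r D_c = k_d L, so D_c = (0.199/1.51) × 36.05 = 4.751 mg/L.

t_c ≈ 1.18 d; D_c ≈ 4.75 mg/L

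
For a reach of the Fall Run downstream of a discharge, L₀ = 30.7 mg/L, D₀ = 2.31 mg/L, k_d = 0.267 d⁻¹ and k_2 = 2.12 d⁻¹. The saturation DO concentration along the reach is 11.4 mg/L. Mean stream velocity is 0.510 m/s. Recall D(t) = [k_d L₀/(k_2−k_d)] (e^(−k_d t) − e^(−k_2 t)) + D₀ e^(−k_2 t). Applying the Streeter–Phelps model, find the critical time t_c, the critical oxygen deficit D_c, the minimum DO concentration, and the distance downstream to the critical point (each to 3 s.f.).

t_c = [1/(k_2−k_d)] ln[(k_2/k_d)(1 − D₀(k_2−k_d)/(k_d L₀))]
= [1/(2.12−0.267)] ln[(2.12/0.267)(1 − 2.31×1.853/(0.267×30.7))]
= (1/1.853) ln[7.940 × 0.4778] = 0.5397 × ln(3.794) = 0.5397 × 1.333 = 0.7196 d.
L(t_c) = L₀ e^(−k_d t_c) = 30.7 × 0.8252 = 25.33 mg/L, and at the critical point k_2 D_c = k_d L, so D_c = (0.267/2.12) × 25.33 = 3.191 mg/L.
Minimum DO = C_s − D_c = 11.4 − 3.191 = 8.209 mg/L.
x_c = v t_c = 0.510 m/s × 0.7196 d × 86400 s/d = 31710 m ≈ 31.7 km.

t_c ≈ 0.720 d; D_c ≈ 3.19 mg/L; min DO ≈ 8.21 mg/L; x_c ≈ 31.7 km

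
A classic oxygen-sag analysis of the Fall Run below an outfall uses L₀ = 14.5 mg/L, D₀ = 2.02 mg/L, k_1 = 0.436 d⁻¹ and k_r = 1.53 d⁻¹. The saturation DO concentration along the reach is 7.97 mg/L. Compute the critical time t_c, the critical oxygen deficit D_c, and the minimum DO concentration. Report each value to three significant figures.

t_c ≈ 0.754 d; D_c ≈ 2.97 mg/L; min DO ≈ 5.00 mg/L

At the critical point dD/dt = 0, so k_1 L₀ e^(−k_1 t) = k_r D. Substituting D(t) from the Streeter–Phelps equation and solving for t gives
t_c = ln[(k_r/k_1)(1 − D₀(k_r−k_1)/(k_1 L₀))] / (k_r−k_1).
Here k_r−k_1 = 1.094 d⁻¹ and 1 − D₀(k_r−k_1)/(k_1 L₀) = 1 − 2.02×1.094/(0.436×14.5) = 0.6504, so
t_c = ln(3.509 × 0.6504) / 1.094 = 0.8253 / 1.094 = 0.7544 d.
L(t_c) = L₀ e^(−k_1 t_c) = 14.5 × 0.7197 = 10.44 mg/L, and at the critical point k_r D_c = k_1 L, so D_c = (0.436/1.53) × 10.44 = 2.974 mg/L.
Minimum DO = C_s − D_c = 7.97 − 2.974 = 4.996 mg/L.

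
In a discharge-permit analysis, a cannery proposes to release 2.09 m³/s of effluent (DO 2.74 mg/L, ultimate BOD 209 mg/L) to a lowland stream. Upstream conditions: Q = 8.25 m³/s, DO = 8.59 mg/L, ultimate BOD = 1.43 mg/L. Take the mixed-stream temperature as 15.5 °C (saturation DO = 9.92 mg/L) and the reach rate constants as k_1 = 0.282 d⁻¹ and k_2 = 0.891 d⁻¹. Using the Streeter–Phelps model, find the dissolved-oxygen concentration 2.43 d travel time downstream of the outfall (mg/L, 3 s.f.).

DO ≈ 1.81 mg/L

Mixed DO = (8.25×8.59 + 2.09×2.74)/(8.25+2.09) = 76.59/10.34 = 7.408 mg/L.
Mixed L₀ = (8.25×1.43 + 2.09×209)/(10.34) = 448.6/10.34 = 43.39 mg/L.
Initial deficit D₀ = C_s − DO₀ = 9.92 − 7.408 = 2.512 mg/L.
D(2.43) = [0.282×43.39/(0.891−0.282)](e^(−0.282×2.43) − e^(−0.891×2.43)) + 2.512 e^(−0.891×2.43)
= 20.09 × (0.5040 − 0.1147) + 2.512 × 0.1147 = 8.108 mg/L.
DO = 9.92 − 8.108 = 1.812 mg/L.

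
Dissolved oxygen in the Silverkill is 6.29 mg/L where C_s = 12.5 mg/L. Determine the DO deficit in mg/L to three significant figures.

D ≈ 6.21 mg/L

D = C_s − C = 12.5 − 6.29 = 6.21 mg/L.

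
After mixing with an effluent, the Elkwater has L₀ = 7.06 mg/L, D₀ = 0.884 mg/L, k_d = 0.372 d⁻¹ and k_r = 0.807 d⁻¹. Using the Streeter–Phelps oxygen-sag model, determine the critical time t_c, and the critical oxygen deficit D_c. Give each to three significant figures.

t_c ≈ 1.42 d; D_c ≈ 1.92 mg/L

With k_r/k_d = 2.169 and 1 − D₀(k_r−k_d)/(k_d L₀) = 0.8536,
t_c = ln(2.169 × 0.8536) / (0.807 − 0.372) = ln(1.852) / 0.4350 = 0.6161/0.4350 = 1.416 d.
L(t_c) = L₀ e^(−k_d t_c) = 7.06 × 0.5904 = 4.169 mg/L, and at the critical point k_r D_c = k_d L, so D_c = (0.372/0.807) × 4.169 = 1.922 mg/L.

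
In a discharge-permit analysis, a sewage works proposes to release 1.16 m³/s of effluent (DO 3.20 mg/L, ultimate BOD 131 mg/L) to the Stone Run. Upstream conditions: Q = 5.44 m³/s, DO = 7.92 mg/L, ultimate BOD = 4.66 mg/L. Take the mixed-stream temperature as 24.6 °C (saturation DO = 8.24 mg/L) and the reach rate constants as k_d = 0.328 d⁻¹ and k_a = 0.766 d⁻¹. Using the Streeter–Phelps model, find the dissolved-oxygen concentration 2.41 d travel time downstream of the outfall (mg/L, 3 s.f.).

DO ≈ 2.11 mg/L

Mixed DO = (5.44×7.92 + 1.16×3.20)/(5.44+1.16) = 46.80/6.600 = 7.090 mg/L.
Mixed L₀ = (5.44×4.66 + 1.16×131)/(6.600) = 177.3/6.600 = 26.87 mg/L.
Initial deficit D₀ = C_s − DO₀ = 8.24 − 7.090 = 1.150 mg/L.
D(2.41) = [0.328×26.87/(0.766−0.328)](e^(−0.328×2.41) − e^(−0.766×2.41)) + 1.150 e^(−0.766×2.41)
= 20.12 × (0.4536 − 0.1579) + 1.150 × 0.1579 = 6.132 mg/L.
DO = 8.24 − 6.132 = 2.108 mg/L.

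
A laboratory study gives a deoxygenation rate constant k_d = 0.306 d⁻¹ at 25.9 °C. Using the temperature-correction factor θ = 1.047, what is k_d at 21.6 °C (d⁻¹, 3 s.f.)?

k_d(T₂) = k_d(T₁) · θ^(T₂−T₁) = 0.306 × 1.047^(21.6−25.9)
= 0.306 × 1.047^-4.30 = 0.306 × 0.8208 = 0.2512 d⁻¹.

k_d ≈ 0.251 d⁻¹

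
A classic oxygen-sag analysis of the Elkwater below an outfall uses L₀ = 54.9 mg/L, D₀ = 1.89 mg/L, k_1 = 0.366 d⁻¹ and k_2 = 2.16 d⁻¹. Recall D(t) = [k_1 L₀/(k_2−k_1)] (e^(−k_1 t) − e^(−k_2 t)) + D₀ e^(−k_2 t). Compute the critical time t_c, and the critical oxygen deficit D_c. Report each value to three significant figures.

t_c = [1/(k_2−k_1)] ln[(k_2/k_1)(1 − D₀(k_2−k_1)/(k_1 L₀))]
= [1/(2.16−0.366)] ln[(2.16/0.366)(1 − 1.89×1.794/(0.366×54.9))]
= (1/1.794) ln[5.902 × 0.8313] = 0.5574 × ln(4.906) = 0.5574 × 1.590 = 0.8865 d.
L(t_c) = L₀ e^(−k_1 t_c) = 54.9 × 0.7229 = 39.69 mg/L, and at the critical point k_2 D_c = k_1 L, so D_c = (0.366/2.16) × 39.69 = 6.725 mg/L.

t_c ≈ 0.887 d; D_c ≈ 6.72 mg/L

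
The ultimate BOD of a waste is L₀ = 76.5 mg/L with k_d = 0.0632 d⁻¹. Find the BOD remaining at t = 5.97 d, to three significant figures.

L ≈ 52.5 mg/L

L_t = L₀ e^(−k_d t) = 76.5 × e^(−0.0632×5.97) = 76.5 × 0.6857 = 52.46 mg/L.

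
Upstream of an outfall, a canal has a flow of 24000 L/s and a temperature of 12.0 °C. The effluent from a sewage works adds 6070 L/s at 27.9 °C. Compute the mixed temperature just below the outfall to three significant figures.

Flow-weighted mixing: C = (Q_r C_r + Q_w C_w)/(Q_r + Q_w)
= (24000×12.0 + 6070×27.9)/(24000 + 6070) = 457400/30070 = 15.21 °C.

15.2 °C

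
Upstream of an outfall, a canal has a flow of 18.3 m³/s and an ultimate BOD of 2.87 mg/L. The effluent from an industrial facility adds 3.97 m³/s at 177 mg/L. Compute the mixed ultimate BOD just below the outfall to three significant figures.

Flow-weighted mixing: C = (Q_r C_r + Q_w C_w)/(Q_r + Q_w)
= (18.3×2.87 + 3.97×177)/(18.3 + 3.97) = 755.2/22.27 = 33.91 mg/L.

33.9 mg/L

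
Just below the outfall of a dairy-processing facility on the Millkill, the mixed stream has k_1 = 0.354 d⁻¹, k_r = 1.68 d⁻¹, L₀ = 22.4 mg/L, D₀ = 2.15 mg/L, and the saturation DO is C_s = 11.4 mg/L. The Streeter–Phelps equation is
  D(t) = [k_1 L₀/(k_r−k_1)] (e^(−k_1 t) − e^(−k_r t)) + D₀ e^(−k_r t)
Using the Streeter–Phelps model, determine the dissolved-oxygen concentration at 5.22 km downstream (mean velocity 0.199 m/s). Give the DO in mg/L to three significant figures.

Travel time t = x/v = 5.22 km / (0.199 m/s) = 5220 m / 0.199 m/s = 26230 s = 0.3036 d.
k_1 L₀/(k_r−k_1) = 0.354×22.4/(1.68−0.354) = 7.930/1.326 = 5.980 mg/L.
e^(−k_1 t) = e^(−0.354×0.3036) = 0.8981; e^(−k_r t) = e^(−1.68×0.3036) = 0.6005.
D = 5.980 × (0.8981 − 0.6005) + 2.15 × 0.6005 = 1.780 + 1.291 = 3.071 mg/L.
DO = C_s − D = 11.4 − 3.071 = 8.329 mg/L.

DO ≈ 8.33 mg/L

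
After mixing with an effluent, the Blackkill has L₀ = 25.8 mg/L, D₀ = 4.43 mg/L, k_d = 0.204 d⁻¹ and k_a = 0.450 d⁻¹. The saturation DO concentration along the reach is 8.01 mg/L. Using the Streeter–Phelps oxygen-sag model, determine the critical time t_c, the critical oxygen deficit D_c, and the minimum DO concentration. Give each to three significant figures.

t_c = [1/(k_a−k_d)] ln[(k_a/k_d)(1 − D₀(k_a−k_d)/(k_d L₀))]
= [1/(0.450−0.204)] ln[(0.450/0.204)(1 − 4.43×0.2460/(0.204×25.8))]
= (1/0.2460) ln[2.206 × 0.7929] = 4.065 × ln(1.749) = 4.065 × 0.5591 = 2.273 d.
D_c = (k_d/k_a) L₀ e^(−k_d t_c) = (0.204/0.450) × 25.8 × e^(−0.204×2.273) = 0.4533 × 25.8 × 0.6290 = 7.356 mg/L.
Minimum DO = C_s − D_c = 8.01 − 7.356 = 0.6535 mg/L.

t_c ≈ 2.27 d; D_c ≈ 7.36 mg/L; min DO ≈ 0.654 mg/L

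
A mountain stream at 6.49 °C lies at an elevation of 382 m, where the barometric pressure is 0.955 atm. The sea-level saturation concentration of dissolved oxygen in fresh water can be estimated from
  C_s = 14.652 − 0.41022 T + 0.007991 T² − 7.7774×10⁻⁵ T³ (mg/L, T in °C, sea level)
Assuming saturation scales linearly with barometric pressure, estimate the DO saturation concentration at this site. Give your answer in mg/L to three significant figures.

At sea level: C_s = 14.652 − 0.41022×6.49 + 0.007991×6.49² − 7.7774×10⁻⁵×6.49³ = 12.30 mg/L.
Pressure correction: C_s' = 12.30 × 0.955 = 11.75 mg/L.

C_s ≈ 11.8 mg/L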